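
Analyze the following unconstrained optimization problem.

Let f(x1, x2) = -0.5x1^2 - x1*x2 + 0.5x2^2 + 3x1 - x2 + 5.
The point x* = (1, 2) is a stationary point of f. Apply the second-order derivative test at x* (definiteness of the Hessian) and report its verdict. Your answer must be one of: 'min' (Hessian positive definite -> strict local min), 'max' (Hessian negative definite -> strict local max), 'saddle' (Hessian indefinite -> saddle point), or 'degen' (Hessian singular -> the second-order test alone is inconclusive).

Compute the Hessian H = grad^2 f:
  H = [[-1, -1], [-1, 1]]
Verify stationarity: grad f(x*) = H x* + g = (0, 0).
Eigenvalues of H: -1.4142, 1.4142.
Eigenvalues have mixed signs, so H is indefinite -> x* is a saddle point.

saddle


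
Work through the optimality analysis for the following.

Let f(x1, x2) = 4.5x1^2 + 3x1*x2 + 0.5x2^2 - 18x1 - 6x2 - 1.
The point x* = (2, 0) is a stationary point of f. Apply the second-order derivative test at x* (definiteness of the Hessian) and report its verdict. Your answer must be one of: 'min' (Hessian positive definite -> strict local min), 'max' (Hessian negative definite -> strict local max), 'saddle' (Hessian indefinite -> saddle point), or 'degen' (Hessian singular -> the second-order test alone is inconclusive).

Compute the Hessian H = grad^2 f:
  H = [[9, 3], [3, 1]]
Verify stationarity: grad f(x*) = H x* + g = (0, 0).
Eigenvalues of H: 0, 10.
H has a zero eigenvalue (singular; positive semidefinite but not definite), so H is neither positive definite, negative definite, nor indefinite. The second-order test alone is inconclusive -> degen.
(Indeed, f is constant along the null direction of H through x*, so x* is not a strict local extremum.)

degen


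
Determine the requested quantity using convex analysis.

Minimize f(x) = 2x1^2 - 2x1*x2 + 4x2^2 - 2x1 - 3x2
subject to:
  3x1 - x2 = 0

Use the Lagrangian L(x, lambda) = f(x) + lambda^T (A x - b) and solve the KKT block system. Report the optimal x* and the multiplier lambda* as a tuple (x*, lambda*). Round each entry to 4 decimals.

Form the Lagrangian:
  L(x, lambda) = (1/2) x^T Q x + c^T x + lambda^T (A x - b)
Stationarity (grad_x L = 0): Q x + c + A^T lambda = 0.
Primal feasibility: A x = b.

This gives the KKT block system:
  [ Q   A^T ] [ x     ]   [-c ]
  [ A    0  ] [ lambda ] = [ b ]

Solving the linear system:
  x*      = (0.1719, 0.5156)
  lambda* = (0.7812)
  f(x*)   = -0.9453

x* = (0.1719, 0.5156), lambda* = (0.7812)


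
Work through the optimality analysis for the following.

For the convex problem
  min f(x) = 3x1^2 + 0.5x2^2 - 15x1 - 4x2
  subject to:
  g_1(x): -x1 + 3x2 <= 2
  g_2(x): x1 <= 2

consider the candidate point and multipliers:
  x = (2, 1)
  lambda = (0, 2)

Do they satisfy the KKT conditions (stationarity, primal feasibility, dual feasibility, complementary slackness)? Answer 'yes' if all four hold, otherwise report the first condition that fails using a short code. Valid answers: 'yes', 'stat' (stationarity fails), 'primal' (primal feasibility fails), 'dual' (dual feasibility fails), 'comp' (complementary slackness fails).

Gradient of f: grad f(x) = Q x + c = (-3, -3)
Constraint values g_i(x) = a_i^T x - b_i:
  g_1((2, 1)) = -1
  g_2((2, 1)) = 0
Stationarity residual: grad f(x) + sum_i lambda_i a_i = (-1, -3)
  -> stationarity FAILS
Primal feasibility (all g_i <= 0): OK
Dual feasibility (all lambda_i >= 0): OK
Complementary slackness (lambda_i * g_i(x) = 0 for all i): OK

Verdict: the first failing condition is stationarity -> stat.

stat


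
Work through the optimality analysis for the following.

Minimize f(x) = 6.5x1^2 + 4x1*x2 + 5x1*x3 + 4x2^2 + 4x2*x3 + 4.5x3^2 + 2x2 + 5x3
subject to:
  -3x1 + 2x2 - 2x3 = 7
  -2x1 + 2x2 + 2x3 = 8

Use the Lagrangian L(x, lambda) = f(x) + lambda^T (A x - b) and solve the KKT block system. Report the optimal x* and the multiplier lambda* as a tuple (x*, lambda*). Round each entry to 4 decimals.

Form the Lagrangian:
  L(x, lambda) = (1/2) x^T Q x + c^T x + lambda^T (A x - b)
Stationarity (grad_x L = 0): Q x + c + A^T lambda = 0.
Primal feasibility: A x = b.

This gives the KKT block system:
  [ Q   A^T ] [ x     ]   [-c ]
  [ A    0  ] [ lambda ] = [ b ]

Solving the linear system:
  x*      = (-1.672, 1.66, 0.668)
  lambda* = (-0.493, -5.1388)
  f(x*)   = 25.6107

x* = (-1.672, 1.66, 0.668), lambda* = (-0.493, -5.1388)


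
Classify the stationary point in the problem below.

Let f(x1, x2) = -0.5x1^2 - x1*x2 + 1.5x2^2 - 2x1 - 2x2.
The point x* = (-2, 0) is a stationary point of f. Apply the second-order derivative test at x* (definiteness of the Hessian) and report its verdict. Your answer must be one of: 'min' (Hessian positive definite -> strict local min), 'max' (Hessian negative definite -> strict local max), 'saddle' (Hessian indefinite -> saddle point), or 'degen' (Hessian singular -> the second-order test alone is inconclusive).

Compute the Hessian H = grad^2 f:
  H = [[-1, -1], [-1, 3]]
Verify stationarity: grad f(x*) = H x* + g = (0, 0).
Eigenvalues of H: -1.2361, 3.2361.
Eigenvalues have mixed signs, so H is indefinite -> x* is a saddle point.

saddle


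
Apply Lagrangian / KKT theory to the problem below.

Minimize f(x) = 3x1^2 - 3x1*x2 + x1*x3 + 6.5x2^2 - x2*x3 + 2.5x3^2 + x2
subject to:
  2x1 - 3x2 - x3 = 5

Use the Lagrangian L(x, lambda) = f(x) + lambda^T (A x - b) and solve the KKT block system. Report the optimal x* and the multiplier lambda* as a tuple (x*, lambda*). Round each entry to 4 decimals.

Form the Lagrangian:
  L(x, lambda) = (1/2) x^T Q x + c^T x + lambda^T (A x - b)
Stationarity (grad_x L = 0): Q x + c + A^T lambda = 0.
Primal feasibility: A x = b.

This gives the KKT block system:
  [ Q   A^T ] [ x     ]   [-c ]
  [ A    0  ] [ lambda ] = [ b ]

Solving the linear system:
  x*      = (0.9286, -0.7143, -1)
  lambda* = (-3.3571)
  f(x*)   = 8.0357

x* = (0.9286, -0.7143, -1), lambda* = (-3.3571)


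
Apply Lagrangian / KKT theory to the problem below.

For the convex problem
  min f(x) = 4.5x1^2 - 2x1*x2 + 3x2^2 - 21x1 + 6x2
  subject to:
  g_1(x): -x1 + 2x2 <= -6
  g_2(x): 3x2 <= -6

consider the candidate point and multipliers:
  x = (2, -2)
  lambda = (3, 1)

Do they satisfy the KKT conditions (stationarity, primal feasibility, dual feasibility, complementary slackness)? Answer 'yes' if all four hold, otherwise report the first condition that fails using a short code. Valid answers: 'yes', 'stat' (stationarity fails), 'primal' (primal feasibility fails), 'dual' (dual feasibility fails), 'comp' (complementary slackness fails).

Gradient of f: grad f(x) = Q x + c = (1, -10)
Constraint values g_i(x) = a_i^T x - b_i:
  g_1((2, -2)) = 0
  g_2((2, -2)) = 0
Stationarity residual: grad f(x) + sum_i lambda_i a_i = (-2, -1)
  -> stationarity FAILS
Primal feasibility (all g_i <= 0): OK
Dual feasibility (all lambda_i >= 0): OK
Complementary slackness (lambda_i * g_i(x) = 0 for all i): OK

Verdict: the first failing condition is stationarity -> stat.

stat


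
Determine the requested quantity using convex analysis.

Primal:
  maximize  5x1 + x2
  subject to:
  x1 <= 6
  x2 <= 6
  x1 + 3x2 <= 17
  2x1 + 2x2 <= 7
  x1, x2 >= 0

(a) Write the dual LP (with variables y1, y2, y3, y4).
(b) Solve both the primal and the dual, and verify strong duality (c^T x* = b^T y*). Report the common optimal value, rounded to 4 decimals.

The standard primal-dual pair for 'max c^T x s.t. A x <= b, x >= 0' is:
  Dual:  min b^T y  s.t.  A^T y >= c,  y >= 0.

So the dual LP is:
  minimize  6y1 + 6y2 + 17y3 + 7y4
  subject to:
    y1 + y3 + 2y4 >= 5
    y2 + 3y3 + 2y4 >= 1
    y1, y2, y3, y4 >= 0

Solving the primal: x* = (3.5, 0).
  primal value c^T x* = 17.5.
Solving the dual: y* = (0, 0, 0, 2.5).
  dual value b^T y* = 17.5.
Strong duality: c^T x* = b^T y*. Confirmed.

17.5


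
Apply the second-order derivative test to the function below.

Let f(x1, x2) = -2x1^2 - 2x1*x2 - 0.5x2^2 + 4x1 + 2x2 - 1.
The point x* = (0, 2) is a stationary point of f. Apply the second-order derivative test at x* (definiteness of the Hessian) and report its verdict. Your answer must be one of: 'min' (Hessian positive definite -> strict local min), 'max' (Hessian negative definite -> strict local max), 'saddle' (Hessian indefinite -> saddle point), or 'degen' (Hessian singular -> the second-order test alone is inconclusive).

Compute the Hessian H = grad^2 f:
  H = [[-4, -2], [-2, -1]]
Verify stationarity: grad f(x*) = H x* + g = (0, 0).
Eigenvalues of H: -5, 0.
H has a zero eigenvalue (singular; negative semidefinite but not definite), so H is neither positive definite, negative definite, nor indefinite. The second-order test alone is inconclusive -> degen.
(Indeed, f is constant along the null direction of H through x*, so x* is not a strict local extremum.)

degen


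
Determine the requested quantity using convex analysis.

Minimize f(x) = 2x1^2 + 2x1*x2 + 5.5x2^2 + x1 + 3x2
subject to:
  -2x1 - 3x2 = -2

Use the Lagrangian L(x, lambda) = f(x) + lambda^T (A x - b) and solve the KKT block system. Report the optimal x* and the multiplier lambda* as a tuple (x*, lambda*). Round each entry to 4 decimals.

Form the Lagrangian:
  L(x, lambda) = (1/2) x^T Q x + c^T x + lambda^T (A x - b)
Stationarity (grad_x L = 0): Q x + c + A^T lambda = 0.
Primal feasibility: A x = b.

This gives the KKT block system:
  [ Q   A^T ] [ x     ]   [-c ]
  [ A    0  ] [ lambda ] = [ b ]

Solving the linear system:
  x*      = (0.7321, 0.1786)
  lambda* = (2.1429)
  f(x*)   = 2.7768

x* = (0.7321, 0.1786), lambda* = (2.1429)


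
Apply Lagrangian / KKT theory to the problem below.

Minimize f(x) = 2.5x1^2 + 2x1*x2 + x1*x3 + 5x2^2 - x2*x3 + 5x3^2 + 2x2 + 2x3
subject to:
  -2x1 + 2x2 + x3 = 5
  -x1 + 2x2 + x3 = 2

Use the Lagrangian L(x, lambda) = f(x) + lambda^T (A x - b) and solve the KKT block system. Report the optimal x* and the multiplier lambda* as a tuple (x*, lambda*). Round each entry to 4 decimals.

Form the Lagrangian:
  L(x, lambda) = (1/2) x^T Q x + c^T x + lambda^T (A x - b)
Stationarity (grad_x L = 0): Q x + c + A^T lambda = 0.
Primal feasibility: A x = b.

This gives the KKT block system:
  [ Q   A^T ] [ x     ]   [-c ]
  [ A    0  ] [ lambda ] = [ b ]

Solving the linear system:
  x*      = (-3, -0.3519, -0.2963)
  lambda* = (-19.6111, 23.2222)
  f(x*)   = 25.1574

x* = (-3, -0.3519, -0.2963), lambda* = (-19.6111, 23.2222)


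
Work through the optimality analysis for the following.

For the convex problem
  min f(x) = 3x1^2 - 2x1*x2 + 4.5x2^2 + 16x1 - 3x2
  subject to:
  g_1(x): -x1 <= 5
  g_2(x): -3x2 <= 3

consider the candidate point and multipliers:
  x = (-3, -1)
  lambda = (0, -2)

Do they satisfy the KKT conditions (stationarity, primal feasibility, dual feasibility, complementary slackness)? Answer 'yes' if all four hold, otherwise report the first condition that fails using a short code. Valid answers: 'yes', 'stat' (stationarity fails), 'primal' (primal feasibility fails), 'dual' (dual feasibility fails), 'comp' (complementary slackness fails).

Gradient of f: grad f(x) = Q x + c = (0, -6)
Constraint values g_i(x) = a_i^T x - b_i:
  g_1((-3, -1)) = -2
  g_2((-3, -1)) = 0
Stationarity residual: grad f(x) + sum_i lambda_i a_i = (0, 0)
  -> stationarity OK
Primal feasibility (all g_i <= 0): OK
Dual feasibility (all lambda_i >= 0): FAILS
Complementary slackness (lambda_i * g_i(x) = 0 for all i): OK

Verdict: the first failing condition is dual_feasibility -> dual.

dual


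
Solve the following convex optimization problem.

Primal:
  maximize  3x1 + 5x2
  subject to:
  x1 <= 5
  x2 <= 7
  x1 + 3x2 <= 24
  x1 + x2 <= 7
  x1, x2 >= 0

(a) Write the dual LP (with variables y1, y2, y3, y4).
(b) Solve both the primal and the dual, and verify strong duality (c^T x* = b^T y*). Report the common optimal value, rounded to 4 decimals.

The standard primal-dual pair for 'max c^T x s.t. A x <= b, x >= 0' is:
  Dual:  min b^T y  s.t.  A^T y >= c,  y >= 0.

So the dual LP is:
  minimize  5y1 + 7y2 + 24y3 + 7y4
  subject to:
    y1 + y3 + y4 >= 3
    y2 + 3y3 + y4 >= 5
    y1, y2, y3, y4 >= 0

Solving the primal: x* = (0, 7).
  primal value c^T x* = 35.
Solving the dual: y* = (0, 2, 0, 3).
  dual value b^T y* = 35.
Strong duality: c^T x* = b^T y*. Confirmed.

35


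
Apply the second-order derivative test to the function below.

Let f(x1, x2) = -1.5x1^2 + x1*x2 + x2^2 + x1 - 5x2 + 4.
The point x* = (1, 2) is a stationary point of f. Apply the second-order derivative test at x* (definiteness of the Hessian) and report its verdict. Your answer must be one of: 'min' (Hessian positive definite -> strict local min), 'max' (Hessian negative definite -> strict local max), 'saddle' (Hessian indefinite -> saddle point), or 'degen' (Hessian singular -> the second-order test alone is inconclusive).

Compute the Hessian H = grad^2 f:
  H = [[-3, 1], [1, 2]]
Verify stationarity: grad f(x*) = H x* + g = (0, 0).
Eigenvalues of H: -3.1926, 2.1926.
Eigenvalues have mixed signs, so H is indefinite -> x* is a saddle point.

saddle


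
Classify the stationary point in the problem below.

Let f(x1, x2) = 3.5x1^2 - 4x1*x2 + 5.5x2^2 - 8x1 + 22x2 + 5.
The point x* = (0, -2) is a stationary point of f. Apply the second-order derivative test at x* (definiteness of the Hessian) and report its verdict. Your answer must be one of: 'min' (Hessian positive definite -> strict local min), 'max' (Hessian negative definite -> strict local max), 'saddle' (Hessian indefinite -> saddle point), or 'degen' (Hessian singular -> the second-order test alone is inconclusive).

Compute the Hessian H = grad^2 f:
  H = [[7, -4], [-4, 11]]
Verify stationarity: grad f(x*) = H x* + g = (0, 0).
Eigenvalues of H: 4.5279, 13.4721.
Both eigenvalues > 0, so H is positive definite -> x* is a strict local min.

min


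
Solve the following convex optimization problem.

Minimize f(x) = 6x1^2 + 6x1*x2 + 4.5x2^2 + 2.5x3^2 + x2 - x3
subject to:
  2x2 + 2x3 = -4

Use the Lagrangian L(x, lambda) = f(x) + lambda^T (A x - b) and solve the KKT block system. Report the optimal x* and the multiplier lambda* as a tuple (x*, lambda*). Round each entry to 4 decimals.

Form the Lagrangian:
  L(x, lambda) = (1/2) x^T Q x + c^T x + lambda^T (A x - b)
Stationarity (grad_x L = 0): Q x + c + A^T lambda = 0.
Primal feasibility: A x = b.

This gives the KKT block system:
  [ Q   A^T ] [ x     ]   [-c ]
  [ A    0  ] [ lambda ] = [ b ]

Solving the linear system:
  x*      = (0.5455, -1.0909, -0.9091)
  lambda* = (2.7727)
  f(x*)   = 5.4545

x* = (0.5455, -1.0909, -0.9091), lambda* = (2.7727)


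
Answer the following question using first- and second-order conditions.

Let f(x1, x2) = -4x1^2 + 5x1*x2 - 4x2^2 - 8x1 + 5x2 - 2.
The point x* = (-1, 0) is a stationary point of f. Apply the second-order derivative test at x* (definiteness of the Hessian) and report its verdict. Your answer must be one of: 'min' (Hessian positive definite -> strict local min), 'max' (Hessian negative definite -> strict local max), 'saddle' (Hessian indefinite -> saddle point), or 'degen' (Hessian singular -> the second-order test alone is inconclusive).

Compute the Hessian H = grad^2 f:
  H = [[-8, 5], [5, -8]]
Verify stationarity: grad f(x*) = H x* + g = (0, 0).
Eigenvalues of H: -13, -3.
Both eigenvalues < 0, so H is negative definite -> x* is a strict local max.

max


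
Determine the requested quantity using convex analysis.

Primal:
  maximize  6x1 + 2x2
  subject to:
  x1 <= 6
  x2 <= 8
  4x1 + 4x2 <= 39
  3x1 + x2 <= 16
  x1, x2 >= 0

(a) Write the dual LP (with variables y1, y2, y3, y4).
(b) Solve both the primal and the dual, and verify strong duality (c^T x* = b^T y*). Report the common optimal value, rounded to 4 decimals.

The standard primal-dual pair for 'max c^T x s.t. A x <= b, x >= 0' is:
  Dual:  min b^T y  s.t.  A^T y >= c,  y >= 0.

So the dual LP is:
  minimize  6y1 + 8y2 + 39y3 + 16y4
  subject to:
    y1 + 4y3 + 3y4 >= 6
    y2 + 4y3 + y4 >= 2
    y1, y2, y3, y4 >= 0

Solving the primal: x* = (3.125, 6.625).
  primal value c^T x* = 32.
Solving the dual: y* = (0, 0, 0, 2).
  dual value b^T y* = 32.
Strong duality: c^T x* = b^T y*. Confirmed.

32


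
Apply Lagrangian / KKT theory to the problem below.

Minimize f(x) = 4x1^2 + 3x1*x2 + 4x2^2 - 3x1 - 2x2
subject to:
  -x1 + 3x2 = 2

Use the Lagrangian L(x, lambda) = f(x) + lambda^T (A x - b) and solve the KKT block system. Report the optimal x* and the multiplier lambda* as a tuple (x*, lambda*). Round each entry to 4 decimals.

Form the Lagrangian:
  L(x, lambda) = (1/2) x^T Q x + c^T x + lambda^T (A x - b)
Stationarity (grad_x L = 0): Q x + c + A^T lambda = 0.
Primal feasibility: A x = b.

This gives the KKT block system:
  [ Q   A^T ] [ x     ]   [-c ]
  [ A    0  ] [ lambda ] = [ b ]

Solving the linear system:
  x*      = (-0.0102, 0.6633)
  lambda* = (-1.0918)
  f(x*)   = 0.4439

x* = (-0.0102, 0.6633), lambda* = (-1.0918)


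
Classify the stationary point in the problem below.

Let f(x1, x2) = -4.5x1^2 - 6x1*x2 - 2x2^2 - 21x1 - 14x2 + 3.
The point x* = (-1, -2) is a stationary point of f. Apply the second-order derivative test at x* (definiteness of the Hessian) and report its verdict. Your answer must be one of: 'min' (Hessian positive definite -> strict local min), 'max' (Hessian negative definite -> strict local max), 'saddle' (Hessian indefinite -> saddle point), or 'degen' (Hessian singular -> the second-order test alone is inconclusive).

Compute the Hessian H = grad^2 f:
  H = [[-9, -6], [-6, -4]]
Verify stationarity: grad f(x*) = H x* + g = (0, 0).
Eigenvalues of H: -13, 0.
H has a zero eigenvalue (singular; negative semidefinite but not definite), so H is neither positive definite, negative definite, nor indefinite. The second-order test alone is inconclusive -> degen.
(Indeed, f is constant along the null direction of H through x*, so x* is not a strict local extremum.)

degen


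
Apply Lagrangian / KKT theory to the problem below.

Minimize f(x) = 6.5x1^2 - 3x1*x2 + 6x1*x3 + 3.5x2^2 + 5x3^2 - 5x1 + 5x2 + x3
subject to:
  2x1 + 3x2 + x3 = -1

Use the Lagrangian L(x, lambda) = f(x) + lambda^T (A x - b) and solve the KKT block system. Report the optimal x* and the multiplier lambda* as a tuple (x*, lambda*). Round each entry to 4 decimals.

Form the Lagrangian:
  L(x, lambda) = (1/2) x^T Q x + c^T x + lambda^T (A x - b)
Stationarity (grad_x L = 0): Q x + c + A^T lambda = 0.
Primal feasibility: A x = b.

This gives the KKT block system:
  [ Q   A^T ] [ x     ]   [-c ]
  [ A    0  ] [ lambda ] = [ b ]

Solving the linear system:
  x*      = (0.4404, -0.507, -0.3599)
  lambda* = (-0.0433)
  f(x*)   = -2.57

x* = (0.4404, -0.507, -0.3599), lambda* = (-0.0433)


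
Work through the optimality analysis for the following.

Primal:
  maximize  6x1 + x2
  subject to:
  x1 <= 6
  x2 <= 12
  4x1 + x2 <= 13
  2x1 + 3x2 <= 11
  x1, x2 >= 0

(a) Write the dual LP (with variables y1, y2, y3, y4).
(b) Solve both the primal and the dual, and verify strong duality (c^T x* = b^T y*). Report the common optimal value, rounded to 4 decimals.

The standard primal-dual pair for 'max c^T x s.t. A x <= b, x >= 0' is:
  Dual:  min b^T y  s.t.  A^T y >= c,  y >= 0.

So the dual LP is:
  minimize  6y1 + 12y2 + 13y3 + 11y4
  subject to:
    y1 + 4y3 + 2y4 >= 6
    y2 + y3 + 3y4 >= 1
    y1, y2, y3, y4 >= 0

Solving the primal: x* = (3.25, 0).
  primal value c^T x* = 19.5.
Solving the dual: y* = (0, 0, 1.5, 0).
  dual value b^T y* = 19.5.
Strong duality: c^T x* = b^T y*. Confirmed.

19.5


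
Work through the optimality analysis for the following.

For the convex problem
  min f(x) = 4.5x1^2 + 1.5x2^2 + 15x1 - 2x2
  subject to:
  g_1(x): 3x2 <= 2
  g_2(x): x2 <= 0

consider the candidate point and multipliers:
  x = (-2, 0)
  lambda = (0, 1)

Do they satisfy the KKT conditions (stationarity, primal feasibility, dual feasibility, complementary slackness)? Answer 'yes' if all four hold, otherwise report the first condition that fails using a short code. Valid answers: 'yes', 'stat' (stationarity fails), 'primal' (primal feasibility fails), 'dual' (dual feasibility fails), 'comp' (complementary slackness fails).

Gradient of f: grad f(x) = Q x + c = (-3, -2)
Constraint values g_i(x) = a_i^T x - b_i:
  g_1((-2, 0)) = -2
  g_2((-2, 0)) = 0
Stationarity residual: grad f(x) + sum_i lambda_i a_i = (-3, -1)
  -> stationarity FAILS
Primal feasibility (all g_i <= 0): OK
Dual feasibility (all lambda_i >= 0): OK
Complementary slackness (lambda_i * g_i(x) = 0 for all i): OK

Verdict: the first failing condition is stationarity -> stat.

stat


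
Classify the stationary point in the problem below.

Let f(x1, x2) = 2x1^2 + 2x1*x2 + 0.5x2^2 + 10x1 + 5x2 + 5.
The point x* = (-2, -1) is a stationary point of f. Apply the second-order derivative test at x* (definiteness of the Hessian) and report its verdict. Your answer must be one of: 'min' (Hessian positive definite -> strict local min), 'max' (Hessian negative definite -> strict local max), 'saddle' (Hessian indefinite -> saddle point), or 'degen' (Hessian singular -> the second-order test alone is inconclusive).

Compute the Hessian H = grad^2 f:
  H = [[4, 2], [2, 1]]
Verify stationarity: grad f(x*) = H x* + g = (0, 0).
Eigenvalues of H: 0, 5.
H has a zero eigenvalue (singular; positive semidefinite but not definite), so H is neither positive definite, negative definite, nor indefinite. The second-order test alone is inconclusive -> degen.
(Indeed, f is constant along the null direction of H through x*, so x* is not a strict local extremum.)

degen


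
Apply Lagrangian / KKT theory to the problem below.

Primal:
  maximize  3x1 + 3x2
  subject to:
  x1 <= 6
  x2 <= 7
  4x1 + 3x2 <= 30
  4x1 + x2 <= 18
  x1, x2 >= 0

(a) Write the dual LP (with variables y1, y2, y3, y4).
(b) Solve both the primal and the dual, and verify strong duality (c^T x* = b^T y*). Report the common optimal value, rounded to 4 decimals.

The standard primal-dual pair for 'max c^T x s.t. A x <= b, x >= 0' is:
  Dual:  min b^T y  s.t.  A^T y >= c,  y >= 0.

So the dual LP is:
  minimize  6y1 + 7y2 + 30y3 + 18y4
  subject to:
    y1 + 4y3 + 4y4 >= 3
    y2 + 3y3 + y4 >= 3
    y1, y2, y3, y4 >= 0

Solving the primal: x* = (2.25, 7).
  primal value c^T x* = 27.75.
Solving the dual: y* = (0, 0.75, 0.75, 0).
  dual value b^T y* = 27.75.
Strong duality: c^T x* = b^T y*. Confirmed.

27.75


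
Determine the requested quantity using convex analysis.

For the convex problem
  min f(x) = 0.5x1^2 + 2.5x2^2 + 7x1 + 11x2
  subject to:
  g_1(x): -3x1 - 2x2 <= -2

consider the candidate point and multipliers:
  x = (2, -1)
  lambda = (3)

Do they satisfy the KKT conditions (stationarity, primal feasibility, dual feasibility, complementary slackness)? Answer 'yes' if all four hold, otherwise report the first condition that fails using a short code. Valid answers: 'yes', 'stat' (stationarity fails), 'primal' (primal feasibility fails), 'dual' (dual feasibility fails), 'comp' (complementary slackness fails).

Gradient of f: grad f(x) = Q x + c = (9, 6)
Constraint values g_i(x) = a_i^T x - b_i:
  g_1((2, -1)) = -2
Stationarity residual: grad f(x) + sum_i lambda_i a_i = (0, 0)
  -> stationarity OK
Primal feasibility (all g_i <= 0): OK
Dual feasibility (all lambda_i >= 0): OK
Complementary slackness (lambda_i * g_i(x) = 0 for all i): FAILS

Verdict: the first failing condition is complementary_slackness -> comp.

comp


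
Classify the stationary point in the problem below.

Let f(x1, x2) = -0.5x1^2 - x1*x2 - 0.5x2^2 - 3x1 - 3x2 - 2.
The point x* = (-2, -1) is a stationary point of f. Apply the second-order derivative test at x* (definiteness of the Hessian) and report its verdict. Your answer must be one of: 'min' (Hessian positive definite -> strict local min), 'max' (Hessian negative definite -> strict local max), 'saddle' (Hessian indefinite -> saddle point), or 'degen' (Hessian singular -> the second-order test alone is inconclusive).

Compute the Hessian H = grad^2 f:
  H = [[-1, -1], [-1, -1]]
Verify stationarity: grad f(x*) = H x* + g = (0, 0).
Eigenvalues of H: -2, 0.
H has a zero eigenvalue (singular; negative semidefinite but not definite), so H is neither positive definite, negative definite, nor indefinite. The second-order test alone is inconclusive -> degen.
(Indeed, f is constant along the null direction of H through x*, so x* is not a strict local extremum.)

degen


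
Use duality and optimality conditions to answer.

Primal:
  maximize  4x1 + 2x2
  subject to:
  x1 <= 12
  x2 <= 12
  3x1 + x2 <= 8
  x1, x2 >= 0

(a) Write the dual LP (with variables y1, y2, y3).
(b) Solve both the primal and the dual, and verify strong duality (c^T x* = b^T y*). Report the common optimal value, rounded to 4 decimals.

The standard primal-dual pair for 'max c^T x s.t. A x <= b, x >= 0' is:
  Dual:  min b^T y  s.t.  A^T y >= c,  y >= 0.

So the dual LP is:
  minimize  12y1 + 12y2 + 8y3
  subject to:
    y1 + 3y3 >= 4
    y2 + y3 >= 2
    y1, y2, y3 >= 0

Solving the primal: x* = (0, 8).
  primal value c^T x* = 16.
Solving the dual: y* = (0, 0, 2).
  dual value b^T y* = 16.
Strong duality: c^T x* = b^T y*. Confirmed.

16


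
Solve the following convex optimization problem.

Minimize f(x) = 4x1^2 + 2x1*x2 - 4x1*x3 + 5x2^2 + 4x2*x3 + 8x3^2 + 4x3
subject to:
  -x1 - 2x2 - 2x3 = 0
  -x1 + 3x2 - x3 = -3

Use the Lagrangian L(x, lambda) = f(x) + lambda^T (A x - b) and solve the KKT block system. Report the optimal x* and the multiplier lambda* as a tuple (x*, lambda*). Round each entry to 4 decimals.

Form the Lagrangian:
  L(x, lambda) = (1/2) x^T Q x + c^T x + lambda^T (A x - b)
Stationarity (grad_x L = 0): Q x + c + A^T lambda = 0.
Primal feasibility: A x = b.

This gives the KKT block system:
  [ Q   A^T ] [ x     ]   [-c ]
  [ A    0  ] [ lambda ] = [ b ]

Solving the linear system:
  x*      = (0.684, -0.6645, 0.3225)
  lambda* = (0.9141, 1.9384)
  f(x*)   = 3.5527

x* = (0.684, -0.6645, 0.3225), lambda* = (0.9141, 1.9384)


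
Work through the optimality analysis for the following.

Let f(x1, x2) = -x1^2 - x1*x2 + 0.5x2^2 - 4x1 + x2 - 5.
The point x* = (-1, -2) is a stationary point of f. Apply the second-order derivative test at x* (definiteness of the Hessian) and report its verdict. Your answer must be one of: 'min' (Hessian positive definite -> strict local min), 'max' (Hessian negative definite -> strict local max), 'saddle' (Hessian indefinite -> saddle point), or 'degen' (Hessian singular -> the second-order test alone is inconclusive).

Compute the Hessian H = grad^2 f:
  H = [[-2, -1], [-1, 1]]
Verify stationarity: grad f(x*) = H x* + g = (0, 0).
Eigenvalues of H: -2.3028, 1.3028.
Eigenvalues have mixed signs, so H is indefinite -> x* is a saddle point.

saddle


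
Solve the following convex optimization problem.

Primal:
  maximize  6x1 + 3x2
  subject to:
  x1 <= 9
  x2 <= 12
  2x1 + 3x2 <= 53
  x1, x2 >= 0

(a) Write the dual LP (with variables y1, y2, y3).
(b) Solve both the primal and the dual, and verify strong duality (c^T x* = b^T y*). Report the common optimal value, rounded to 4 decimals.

The standard primal-dual pair for 'max c^T x s.t. A x <= b, x >= 0' is:
  Dual:  min b^T y  s.t.  A^T y >= c,  y >= 0.

So the dual LP is:
  minimize  9y1 + 12y2 + 53y3
  subject to:
    y1 + 2y3 >= 6
    y2 + 3y3 >= 3
    y1, y2, y3 >= 0

Solving the primal: x* = (9, 11.6667).
  primal value c^T x* = 89.
Solving the dual: y* = (4, 0, 1).
  dual value b^T y* = 89.
Strong duality: c^T x* = b^T y*. Confirmed.

89


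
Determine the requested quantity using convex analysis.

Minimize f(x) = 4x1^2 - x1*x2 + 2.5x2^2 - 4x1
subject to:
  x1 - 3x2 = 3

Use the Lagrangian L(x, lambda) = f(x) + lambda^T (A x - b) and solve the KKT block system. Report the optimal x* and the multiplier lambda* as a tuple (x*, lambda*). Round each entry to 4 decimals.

Form the Lagrangian:
  L(x, lambda) = (1/2) x^T Q x + c^T x + lambda^T (A x - b)
Stationarity (grad_x L = 0): Q x + c + A^T lambda = 0.
Primal feasibility: A x = b.

This gives the KKT block system:
  [ Q   A^T ] [ x     ]   [-c ]
  [ A    0  ] [ lambda ] = [ b ]

Solving the linear system:
  x*      = (0.5915, -0.8028)
  lambda* = (-1.5352)
  f(x*)   = 1.1197

x* = (0.5915, -0.8028), lambda* = (-1.5352)


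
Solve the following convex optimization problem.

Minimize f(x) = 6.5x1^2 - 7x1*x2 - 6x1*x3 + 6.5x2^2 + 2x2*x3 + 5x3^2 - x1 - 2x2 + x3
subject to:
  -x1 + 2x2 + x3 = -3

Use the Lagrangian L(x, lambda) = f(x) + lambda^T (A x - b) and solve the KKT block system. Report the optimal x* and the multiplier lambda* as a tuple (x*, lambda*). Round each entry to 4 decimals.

Form the Lagrangian:
  L(x, lambda) = (1/2) x^T Q x + c^T x + lambda^T (A x - b)
Stationarity (grad_x L = 0): Q x + c + A^T lambda = 0.
Primal feasibility: A x = b.

This gives the KKT block system:
  [ Q   A^T ] [ x     ]   [-c ]
  [ A    0  ] [ lambda ] = [ b ]

Solving the linear system:
  x*      = (-0.3374, -1.2086, -0.9202)
  lambda* = (8.5951)
  f(x*)   = 13.8098

x* = (-0.3374, -1.2086, -0.9202), lambda* = (8.5951)


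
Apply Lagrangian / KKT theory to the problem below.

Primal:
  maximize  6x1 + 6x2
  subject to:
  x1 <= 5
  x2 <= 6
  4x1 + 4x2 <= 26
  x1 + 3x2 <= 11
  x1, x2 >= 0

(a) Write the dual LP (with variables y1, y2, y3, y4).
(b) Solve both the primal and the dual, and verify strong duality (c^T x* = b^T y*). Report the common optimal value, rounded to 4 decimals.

The standard primal-dual pair for 'max c^T x s.t. A x <= b, x >= 0' is:
  Dual:  min b^T y  s.t.  A^T y >= c,  y >= 0.

So the dual LP is:
  minimize  5y1 + 6y2 + 26y3 + 11y4
  subject to:
    y1 + 4y3 + y4 >= 6
    y2 + 4y3 + 3y4 >= 6
    y1, y2, y3, y4 >= 0

Solving the primal: x* = (5, 1.5).
  primal value c^T x* = 39.
Solving the dual: y* = (0, 0, 1.5, 0).
  dual value b^T y* = 39.
Strong duality: c^T x* = b^T y*. Confirmed.

39


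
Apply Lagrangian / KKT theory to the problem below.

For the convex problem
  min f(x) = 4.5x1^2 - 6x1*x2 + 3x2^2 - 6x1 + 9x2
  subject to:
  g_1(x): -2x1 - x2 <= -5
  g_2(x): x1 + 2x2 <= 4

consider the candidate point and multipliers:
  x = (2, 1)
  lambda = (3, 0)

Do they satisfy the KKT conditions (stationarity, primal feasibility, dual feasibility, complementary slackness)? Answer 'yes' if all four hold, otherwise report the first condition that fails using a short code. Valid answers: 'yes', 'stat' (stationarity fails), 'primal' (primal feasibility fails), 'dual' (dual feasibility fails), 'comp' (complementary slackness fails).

Gradient of f: grad f(x) = Q x + c = (6, 3)
Constraint values g_i(x) = a_i^T x - b_i:
  g_1((2, 1)) = 0
  g_2((2, 1)) = 0
Stationarity residual: grad f(x) + sum_i lambda_i a_i = (0, 0)
  -> stationarity OK
Primal feasibility (all g_i <= 0): OK
Dual feasibility (all lambda_i >= 0): OK
Complementary slackness (lambda_i * g_i(x) = 0 for all i): OK

Verdict: yes, KKT holds.

yes


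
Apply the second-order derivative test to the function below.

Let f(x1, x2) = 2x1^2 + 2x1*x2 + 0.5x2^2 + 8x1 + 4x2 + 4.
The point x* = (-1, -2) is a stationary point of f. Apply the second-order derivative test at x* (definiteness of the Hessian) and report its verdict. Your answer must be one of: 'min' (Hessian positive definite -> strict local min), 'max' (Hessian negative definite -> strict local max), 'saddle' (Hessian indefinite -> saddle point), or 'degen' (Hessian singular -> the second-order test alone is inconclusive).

Compute the Hessian H = grad^2 f:
  H = [[4, 2], [2, 1]]
Verify stationarity: grad f(x*) = H x* + g = (0, 0).
Eigenvalues of H: 0, 5.
H has a zero eigenvalue (singular; positive semidefinite but not definite), so H is neither positive definite, negative definite, nor indefinite. The second-order test alone is inconclusive -> degen.
(Indeed, f is constant along the null direction of H through x*, so x* is not a strict local extremum.)

degen


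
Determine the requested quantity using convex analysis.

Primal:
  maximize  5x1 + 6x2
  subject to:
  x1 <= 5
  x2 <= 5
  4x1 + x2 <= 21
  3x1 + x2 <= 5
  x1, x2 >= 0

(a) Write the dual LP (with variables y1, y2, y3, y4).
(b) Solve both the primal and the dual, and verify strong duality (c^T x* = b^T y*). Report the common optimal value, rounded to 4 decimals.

The standard primal-dual pair for 'max c^T x s.t. A x <= b, x >= 0' is:
  Dual:  min b^T y  s.t.  A^T y >= c,  y >= 0.

So the dual LP is:
  minimize  5y1 + 5y2 + 21y3 + 5y4
  subject to:
    y1 + 4y3 + 3y4 >= 5
    y2 + y3 + y4 >= 6
    y1, y2, y3, y4 >= 0

Solving the primal: x* = (0, 5).
  primal value c^T x* = 30.
Solving the dual: y* = (0, 4.3333, 0, 1.6667).
  dual value b^T y* = 30.
Strong duality: c^T x* = b^T y*. Confirmed.

30


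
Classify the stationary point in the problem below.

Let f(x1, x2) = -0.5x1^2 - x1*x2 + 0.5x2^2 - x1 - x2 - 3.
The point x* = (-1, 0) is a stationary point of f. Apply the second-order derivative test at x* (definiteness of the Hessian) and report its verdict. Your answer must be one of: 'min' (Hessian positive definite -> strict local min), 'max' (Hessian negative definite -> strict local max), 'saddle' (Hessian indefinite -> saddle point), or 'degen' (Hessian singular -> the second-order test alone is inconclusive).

Compute the Hessian H = grad^2 f:
  H = [[-1, -1], [-1, 1]]
Verify stationarity: grad f(x*) = H x* + g = (0, 0).
Eigenvalues of H: -1.4142, 1.4142.
Eigenvalues have mixed signs, so H is indefinite -> x* is a saddle point.

saddle


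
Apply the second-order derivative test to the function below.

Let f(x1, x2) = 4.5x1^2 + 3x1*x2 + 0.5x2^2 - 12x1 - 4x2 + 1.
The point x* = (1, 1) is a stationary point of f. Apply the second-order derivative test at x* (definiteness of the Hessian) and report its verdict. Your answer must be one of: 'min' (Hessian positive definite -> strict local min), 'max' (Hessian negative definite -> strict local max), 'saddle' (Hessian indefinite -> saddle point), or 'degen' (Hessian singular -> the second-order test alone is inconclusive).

Compute the Hessian H = grad^2 f:
  H = [[9, 3], [3, 1]]
Verify stationarity: grad f(x*) = H x* + g = (0, 0).
Eigenvalues of H: 0, 10.
H has a zero eigenvalue (singular; positive semidefinite but not definite), so H is neither positive definite, negative definite, nor indefinite. The second-order test alone is inconclusive -> degen.
(Indeed, f is constant along the null direction of H through x*, so x* is not a strict local extremum.)

degen


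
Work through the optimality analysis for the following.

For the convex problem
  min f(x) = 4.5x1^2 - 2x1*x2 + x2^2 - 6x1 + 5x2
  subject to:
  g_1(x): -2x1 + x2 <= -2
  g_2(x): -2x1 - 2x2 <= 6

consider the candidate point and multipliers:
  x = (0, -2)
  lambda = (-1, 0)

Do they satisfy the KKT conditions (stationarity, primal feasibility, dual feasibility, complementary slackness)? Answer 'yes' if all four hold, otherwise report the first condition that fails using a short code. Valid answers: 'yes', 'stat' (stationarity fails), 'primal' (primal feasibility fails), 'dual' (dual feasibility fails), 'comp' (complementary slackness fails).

Gradient of f: grad f(x) = Q x + c = (-2, 1)
Constraint values g_i(x) = a_i^T x - b_i:
  g_1((0, -2)) = 0
  g_2((0, -2)) = -2
Stationarity residual: grad f(x) + sum_i lambda_i a_i = (0, 0)
  -> stationarity OK
Primal feasibility (all g_i <= 0): OK
Dual feasibility (all lambda_i >= 0): FAILS
Complementary slackness (lambda_i * g_i(x) = 0 for all i): OK

Verdict: the first failing condition is dual_feasibility -> dual.

dual


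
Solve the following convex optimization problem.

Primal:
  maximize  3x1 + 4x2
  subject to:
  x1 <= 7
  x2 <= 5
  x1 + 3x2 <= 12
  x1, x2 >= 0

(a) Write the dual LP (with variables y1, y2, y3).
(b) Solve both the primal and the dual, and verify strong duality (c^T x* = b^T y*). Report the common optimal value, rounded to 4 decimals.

The standard primal-dual pair for 'max c^T x s.t. A x <= b, x >= 0' is:
  Dual:  min b^T y  s.t.  A^T y >= c,  y >= 0.

So the dual LP is:
  minimize  7y1 + 5y2 + 12y3
  subject to:
    y1 + y3 >= 3
    y2 + 3y3 >= 4
    y1, y2, y3 >= 0

Solving the primal: x* = (7, 1.6667).
  primal value c^T x* = 27.6667.
Solving the dual: y* = (1.6667, 0, 1.3333).
  dual value b^T y* = 27.6667.
Strong duality: c^T x* = b^T y*. Confirmed.

27.6667


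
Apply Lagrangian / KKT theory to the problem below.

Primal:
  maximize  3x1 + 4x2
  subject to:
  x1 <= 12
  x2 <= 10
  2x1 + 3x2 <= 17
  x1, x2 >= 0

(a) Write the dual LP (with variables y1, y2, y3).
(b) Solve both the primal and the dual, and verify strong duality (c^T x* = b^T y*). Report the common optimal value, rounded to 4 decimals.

The standard primal-dual pair for 'max c^T x s.t. A x <= b, x >= 0' is:
  Dual:  min b^T y  s.t.  A^T y >= c,  y >= 0.

So the dual LP is:
  minimize  12y1 + 10y2 + 17y3
  subject to:
    y1 + 2y3 >= 3
    y2 + 3y3 >= 4
    y1, y2, y3 >= 0

Solving the primal: x* = (8.5, 0).
  primal value c^T x* = 25.5.
Solving the dual: y* = (0, 0, 1.5).
  dual value b^T y* = 25.5.
Strong duality: c^T x* = b^T y*. Confirmed.

25.5


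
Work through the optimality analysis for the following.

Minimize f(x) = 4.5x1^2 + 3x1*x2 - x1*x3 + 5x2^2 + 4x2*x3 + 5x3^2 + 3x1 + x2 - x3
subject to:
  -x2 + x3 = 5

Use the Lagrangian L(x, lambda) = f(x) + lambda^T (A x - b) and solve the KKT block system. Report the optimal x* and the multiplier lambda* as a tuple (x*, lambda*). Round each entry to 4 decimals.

Form the Lagrangian:
  L(x, lambda) = (1/2) x^T Q x + c^T x + lambda^T (A x - b)
Stationarity (grad_x L = 0): Q x + c + A^T lambda = 0.
Primal feasibility: A x = b.

This gives the KKT block system:
  [ Q   A^T ] [ x     ]   [-c ]
  [ A    0  ] [ lambda ] = [ b ]

Solving the linear system:
  x*      = (0.7903, -2.5565, 2.4435)
  lambda* = (-12.4194)
  f(x*)   = 29.7339

x* = (0.7903, -2.5565, 2.4435), lambda* = (-12.4194)


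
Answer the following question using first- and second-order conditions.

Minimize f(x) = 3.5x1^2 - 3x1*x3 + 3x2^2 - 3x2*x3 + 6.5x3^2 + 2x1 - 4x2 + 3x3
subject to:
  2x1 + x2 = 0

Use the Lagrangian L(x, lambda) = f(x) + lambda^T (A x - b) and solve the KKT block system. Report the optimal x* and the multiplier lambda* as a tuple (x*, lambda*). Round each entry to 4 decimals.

Form the Lagrangian:
  L(x, lambda) = (1/2) x^T Q x + c^T x + lambda^T (A x - b)
Stationarity (grad_x L = 0): Q x + c + A^T lambda = 0.
Primal feasibility: A x = b.

This gives the KKT block system:
  [ Q   A^T ] [ x     ]   [-c ]
  [ A    0  ] [ lambda ] = [ b ]

Solving the linear system:
  x*      = (-0.3071, 0.6142, -0.1599)
  lambda* = (-0.165)
  f(x*)   = -1.7754

x* = (-0.3071, 0.6142, -0.1599), lambda* = (-0.165)


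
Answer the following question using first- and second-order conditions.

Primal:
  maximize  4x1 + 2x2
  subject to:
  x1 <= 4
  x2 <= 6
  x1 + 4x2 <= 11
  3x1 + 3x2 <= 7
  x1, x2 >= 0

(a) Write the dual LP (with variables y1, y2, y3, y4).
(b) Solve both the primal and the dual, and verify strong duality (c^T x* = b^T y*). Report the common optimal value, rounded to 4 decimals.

The standard primal-dual pair for 'max c^T x s.t. A x <= b, x >= 0' is:
  Dual:  min b^T y  s.t.  A^T y >= c,  y >= 0.

So the dual LP is:
  minimize  4y1 + 6y2 + 11y3 + 7y4
  subject to:
    y1 + y3 + 3y4 >= 4
    y2 + 4y3 + 3y4 >= 2
    y1, y2, y3, y4 >= 0

Solving the primal: x* = (2.3333, 0).
  primal value c^T x* = 9.3333.
Solving the dual: y* = (0, 0, 0, 1.3333).
  dual value b^T y* = 9.3333.
Strong duality: c^T x* = b^T y*. Confirmed.

9.3333


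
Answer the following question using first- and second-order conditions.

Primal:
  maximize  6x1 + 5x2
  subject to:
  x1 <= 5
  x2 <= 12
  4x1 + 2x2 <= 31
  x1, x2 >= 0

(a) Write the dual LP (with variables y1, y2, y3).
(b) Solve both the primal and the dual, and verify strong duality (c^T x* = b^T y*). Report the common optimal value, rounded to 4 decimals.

The standard primal-dual pair for 'max c^T x s.t. A x <= b, x >= 0' is:
  Dual:  min b^T y  s.t.  A^T y >= c,  y >= 0.

So the dual LP is:
  minimize  5y1 + 12y2 + 31y3
  subject to:
    y1 + 4y3 >= 6
    y2 + 2y3 >= 5
    y1, y2, y3 >= 0

Solving the primal: x* = (1.75, 12).
  primal value c^T x* = 70.5.
Solving the dual: y* = (0, 2, 1.5).
  dual value b^T y* = 70.5.
Strong duality: c^T x* = b^T y*. Confirmed.

70.5


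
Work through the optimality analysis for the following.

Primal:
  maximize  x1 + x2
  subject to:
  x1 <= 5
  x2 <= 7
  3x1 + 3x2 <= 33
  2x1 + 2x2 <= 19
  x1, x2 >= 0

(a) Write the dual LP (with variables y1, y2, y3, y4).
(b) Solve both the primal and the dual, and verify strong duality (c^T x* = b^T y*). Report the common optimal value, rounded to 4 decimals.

The standard primal-dual pair for 'max c^T x s.t. A x <= b, x >= 0' is:
  Dual:  min b^T y  s.t.  A^T y >= c,  y >= 0.

So the dual LP is:
  minimize  5y1 + 7y2 + 33y3 + 19y4
  subject to:
    y1 + 3y3 + 2y4 >= 1
    y2 + 3y3 + 2y4 >= 1
    y1, y2, y3, y4 >= 0

Solving the primal: x* = (2.5, 7).
  primal value c^T x* = 9.5.
Solving the dual: y* = (0, 0, 0, 0.5).
  dual value b^T y* = 9.5.
Strong duality: c^T x* = b^T y*. Confirmed.

9.5
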